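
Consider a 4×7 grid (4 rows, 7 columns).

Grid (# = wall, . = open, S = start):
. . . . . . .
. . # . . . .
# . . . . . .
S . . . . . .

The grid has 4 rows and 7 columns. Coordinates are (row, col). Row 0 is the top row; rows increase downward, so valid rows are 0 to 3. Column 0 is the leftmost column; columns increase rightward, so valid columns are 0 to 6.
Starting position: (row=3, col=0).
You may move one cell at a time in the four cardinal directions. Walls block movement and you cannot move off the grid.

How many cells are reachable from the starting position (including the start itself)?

BFS flood-fill from (row=3, col=0):
  Distance 0: (row=3, col=0)
  Distance 1: (row=3, col=1)
  Distance 2: (row=2, col=1), (row=3, col=2)
  Distance 3: (row=1, col=1), (row=2, col=2), (row=3, col=3)
  Distance 4: (row=0, col=1), (row=1, col=0), (row=2, col=3), (row=3, col=4)
  Distance 5: (row=0, col=0), (row=0, col=2), (row=1, col=3), (row=2, col=4), (row=3, col=5)
  Distance 6: (row=0, col=3), (row=1, col=4), (row=2, col=5), (row=3, col=6)
  Distance 7: (row=0, col=4), (row=1, col=5), (row=2, col=6)
  Distance 8: (row=0, col=5), (row=1, col=6)
  Distance 9: (row=0, col=6)
Total reachable: 26 (grid has 26 open cells total)

Answer: Reachable cells: 26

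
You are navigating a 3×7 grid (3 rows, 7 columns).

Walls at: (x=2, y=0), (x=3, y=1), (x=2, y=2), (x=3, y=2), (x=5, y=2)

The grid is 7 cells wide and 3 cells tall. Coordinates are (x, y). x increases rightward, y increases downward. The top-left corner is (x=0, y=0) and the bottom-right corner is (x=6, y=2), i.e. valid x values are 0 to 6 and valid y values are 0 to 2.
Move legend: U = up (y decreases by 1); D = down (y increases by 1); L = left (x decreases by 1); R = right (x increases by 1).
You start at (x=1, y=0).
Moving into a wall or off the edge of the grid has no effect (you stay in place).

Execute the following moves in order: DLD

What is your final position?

Start: (x=1, y=0)
  D (down): (x=1, y=0) -> (x=1, y=1)
  L (left): (x=1, y=1) -> (x=0, y=1)
  D (down): (x=0, y=1) -> (x=0, y=2)
Final: (x=0, y=2)

Answer: Final position: (x=0, y=2)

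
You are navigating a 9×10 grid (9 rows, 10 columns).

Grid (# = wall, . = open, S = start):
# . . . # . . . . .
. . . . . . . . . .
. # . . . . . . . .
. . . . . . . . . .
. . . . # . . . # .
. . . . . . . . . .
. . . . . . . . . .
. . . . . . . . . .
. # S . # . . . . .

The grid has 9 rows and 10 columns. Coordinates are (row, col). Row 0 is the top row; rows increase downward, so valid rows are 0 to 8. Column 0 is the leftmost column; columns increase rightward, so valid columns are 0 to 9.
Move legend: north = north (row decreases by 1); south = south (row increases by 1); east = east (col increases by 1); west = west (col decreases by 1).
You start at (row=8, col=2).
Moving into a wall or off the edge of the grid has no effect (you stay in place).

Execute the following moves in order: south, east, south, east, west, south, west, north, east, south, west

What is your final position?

Answer: Final position: (row=8, col=2)

Derivation:
Start: (row=8, col=2)
  south (south): blocked, stay at (row=8, col=2)
  east (east): (row=8, col=2) -> (row=8, col=3)
  south (south): blocked, stay at (row=8, col=3)
  east (east): blocked, stay at (row=8, col=3)
  west (west): (row=8, col=3) -> (row=8, col=2)
  south (south): blocked, stay at (row=8, col=2)
  west (west): blocked, stay at (row=8, col=2)
  north (north): (row=8, col=2) -> (row=7, col=2)
  east (east): (row=7, col=2) -> (row=7, col=3)
  south (south): (row=7, col=3) -> (row=8, col=3)
  west (west): (row=8, col=3) -> (row=8, col=2)
Final: (row=8, col=2)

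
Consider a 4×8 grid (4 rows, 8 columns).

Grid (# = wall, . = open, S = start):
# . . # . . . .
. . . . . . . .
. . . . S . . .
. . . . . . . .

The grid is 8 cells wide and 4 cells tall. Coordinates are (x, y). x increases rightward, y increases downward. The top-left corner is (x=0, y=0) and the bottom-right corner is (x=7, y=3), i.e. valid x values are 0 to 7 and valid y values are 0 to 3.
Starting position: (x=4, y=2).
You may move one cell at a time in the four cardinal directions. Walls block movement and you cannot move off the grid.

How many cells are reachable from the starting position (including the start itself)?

Answer: Reachable cells: 30

Derivation:
BFS flood-fill from (x=4, y=2):
  Distance 0: (x=4, y=2)
  Distance 1: (x=4, y=1), (x=3, y=2), (x=5, y=2), (x=4, y=3)
  Distance 2: (x=4, y=0), (x=3, y=1), (x=5, y=1), (x=2, y=2), (x=6, y=2), (x=3, y=3), (x=5, y=3)
  Distance 3: (x=5, y=0), (x=2, y=1), (x=6, y=1), (x=1, y=2), (x=7, y=2), (x=2, y=3), (x=6, y=3)
  Distance 4: (x=2, y=0), (x=6, y=0), (x=1, y=1), (x=7, y=1), (x=0, y=2), (x=1, y=3), (x=7, y=3)
  Distance 5: (x=1, y=0), (x=7, y=0), (x=0, y=1), (x=0, y=3)
Total reachable: 30 (grid has 30 open cells total)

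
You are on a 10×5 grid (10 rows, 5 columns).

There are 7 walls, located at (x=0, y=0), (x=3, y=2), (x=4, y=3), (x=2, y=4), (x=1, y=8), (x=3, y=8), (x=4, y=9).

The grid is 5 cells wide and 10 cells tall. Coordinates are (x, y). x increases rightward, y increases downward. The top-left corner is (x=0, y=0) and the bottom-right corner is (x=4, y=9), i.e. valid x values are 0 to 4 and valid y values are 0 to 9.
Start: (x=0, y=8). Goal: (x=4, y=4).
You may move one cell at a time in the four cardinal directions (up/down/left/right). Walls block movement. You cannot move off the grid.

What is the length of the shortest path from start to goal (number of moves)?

BFS from (x=0, y=8) until reaching (x=4, y=4):
  Distance 0: (x=0, y=8)
  Distance 1: (x=0, y=7), (x=0, y=9)
  Distance 2: (x=0, y=6), (x=1, y=7), (x=1, y=9)
  Distance 3: (x=0, y=5), (x=1, y=6), (x=2, y=7), (x=2, y=9)
  Distance 4: (x=0, y=4), (x=1, y=5), (x=2, y=6), (x=3, y=7), (x=2, y=8), (x=3, y=9)
  Distance 5: (x=0, y=3), (x=1, y=4), (x=2, y=5), (x=3, y=6), (x=4, y=7)
  Distance 6: (x=0, y=2), (x=1, y=3), (x=3, y=5), (x=4, y=6), (x=4, y=8)
  Distance 7: (x=0, y=1), (x=1, y=2), (x=2, y=3), (x=3, y=4), (x=4, y=5)
  Distance 8: (x=1, y=1), (x=2, y=2), (x=3, y=3), (x=4, y=4)  <- goal reached here
One shortest path (8 moves): (x=0, y=8) -> (x=0, y=7) -> (x=1, y=7) -> (x=2, y=7) -> (x=3, y=7) -> (x=4, y=7) -> (x=4, y=6) -> (x=4, y=5) -> (x=4, y=4)

Answer: Shortest path length: 8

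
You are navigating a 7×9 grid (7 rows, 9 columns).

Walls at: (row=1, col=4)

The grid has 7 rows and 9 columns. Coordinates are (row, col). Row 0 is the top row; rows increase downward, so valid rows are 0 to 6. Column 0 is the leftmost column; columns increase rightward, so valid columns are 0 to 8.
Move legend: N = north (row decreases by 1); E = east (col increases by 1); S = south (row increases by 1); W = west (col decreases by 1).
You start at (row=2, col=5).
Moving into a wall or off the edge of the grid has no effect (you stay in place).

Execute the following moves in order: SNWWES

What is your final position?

Start: (row=2, col=5)
  S (south): (row=2, col=5) -> (row=3, col=5)
  N (north): (row=3, col=5) -> (row=2, col=5)
  W (west): (row=2, col=5) -> (row=2, col=4)
  W (west): (row=2, col=4) -> (row=2, col=3)
  E (east): (row=2, col=3) -> (row=2, col=4)
  S (south): (row=2, col=4) -> (row=3, col=4)
Final: (row=3, col=4)

Answer: Final position: (row=3, col=4)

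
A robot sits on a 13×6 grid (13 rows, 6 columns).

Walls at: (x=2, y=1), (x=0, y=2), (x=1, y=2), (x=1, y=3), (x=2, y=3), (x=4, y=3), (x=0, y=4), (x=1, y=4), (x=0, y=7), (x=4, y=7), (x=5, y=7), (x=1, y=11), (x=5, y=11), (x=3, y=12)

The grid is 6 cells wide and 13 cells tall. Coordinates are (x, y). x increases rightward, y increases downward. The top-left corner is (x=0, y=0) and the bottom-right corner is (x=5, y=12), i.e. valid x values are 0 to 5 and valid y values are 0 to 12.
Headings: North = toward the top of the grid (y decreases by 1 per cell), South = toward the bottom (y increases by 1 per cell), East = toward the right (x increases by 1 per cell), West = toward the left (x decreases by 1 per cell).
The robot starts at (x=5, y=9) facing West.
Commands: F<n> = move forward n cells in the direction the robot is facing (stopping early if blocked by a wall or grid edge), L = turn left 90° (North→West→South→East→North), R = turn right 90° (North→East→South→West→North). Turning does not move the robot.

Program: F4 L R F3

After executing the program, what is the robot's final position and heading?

Start: (x=5, y=9), facing West
  F4: move forward 4, now at (x=1, y=9)
  L: turn left, now facing South
  R: turn right, now facing West
  F3: move forward 1/3 (blocked), now at (x=0, y=9)
Final: (x=0, y=9), facing West

Answer: Final position: (x=0, y=9), facing West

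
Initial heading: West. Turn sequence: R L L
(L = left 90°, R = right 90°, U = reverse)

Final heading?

Start: West
  R (right (90° clockwise)) -> North
  L (left (90° counter-clockwise)) -> West
  L (left (90° counter-clockwise)) -> South
Final: South

Answer: Final heading: South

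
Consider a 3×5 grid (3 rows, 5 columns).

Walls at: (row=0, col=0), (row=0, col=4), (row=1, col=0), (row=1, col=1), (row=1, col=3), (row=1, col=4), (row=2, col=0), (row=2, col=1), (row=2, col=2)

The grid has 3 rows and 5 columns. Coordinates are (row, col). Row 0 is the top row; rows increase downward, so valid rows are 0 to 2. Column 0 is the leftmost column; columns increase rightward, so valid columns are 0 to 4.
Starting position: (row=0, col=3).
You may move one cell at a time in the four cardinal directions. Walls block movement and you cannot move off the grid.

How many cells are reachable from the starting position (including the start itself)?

BFS flood-fill from (row=0, col=3):
  Distance 0: (row=0, col=3)
  Distance 1: (row=0, col=2)
  Distance 2: (row=0, col=1), (row=1, col=2)
Total reachable: 4 (grid has 6 open cells total)

Answer: Reachable cells: 4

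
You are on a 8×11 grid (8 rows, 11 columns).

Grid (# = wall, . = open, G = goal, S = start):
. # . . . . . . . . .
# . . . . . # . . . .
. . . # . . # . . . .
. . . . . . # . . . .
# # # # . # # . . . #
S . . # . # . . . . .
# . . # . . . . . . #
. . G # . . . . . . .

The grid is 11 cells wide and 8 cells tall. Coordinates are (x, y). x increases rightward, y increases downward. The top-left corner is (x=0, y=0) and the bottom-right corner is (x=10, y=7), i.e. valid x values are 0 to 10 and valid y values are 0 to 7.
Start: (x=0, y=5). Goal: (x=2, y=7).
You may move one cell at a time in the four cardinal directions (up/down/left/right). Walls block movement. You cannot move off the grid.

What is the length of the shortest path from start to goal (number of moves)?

Answer: Shortest path length: 4

Derivation:
BFS from (x=0, y=5) until reaching (x=2, y=7):
  Distance 0: (x=0, y=5)
  Distance 1: (x=1, y=5)
  Distance 2: (x=2, y=5), (x=1, y=6)
  Distance 3: (x=2, y=6), (x=1, y=7)
  Distance 4: (x=0, y=7), (x=2, y=7)  <- goal reached here
One shortest path (4 moves): (x=0, y=5) -> (x=1, y=5) -> (x=2, y=5) -> (x=2, y=6) -> (x=2, y=7)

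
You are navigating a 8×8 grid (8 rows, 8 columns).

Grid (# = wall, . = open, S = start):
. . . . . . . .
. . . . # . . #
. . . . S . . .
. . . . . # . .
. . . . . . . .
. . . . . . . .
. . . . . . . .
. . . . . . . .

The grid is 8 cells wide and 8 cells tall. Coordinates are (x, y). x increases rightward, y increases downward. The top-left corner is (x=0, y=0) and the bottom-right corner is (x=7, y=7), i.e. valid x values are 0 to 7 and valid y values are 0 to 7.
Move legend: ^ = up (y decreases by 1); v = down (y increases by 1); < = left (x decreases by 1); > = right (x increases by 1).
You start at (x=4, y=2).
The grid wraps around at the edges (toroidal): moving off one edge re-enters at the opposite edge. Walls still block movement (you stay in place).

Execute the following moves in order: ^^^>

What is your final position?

Start: (x=4, y=2)
  [×3]^ (up): blocked, stay at (x=4, y=2)
  > (right): (x=4, y=2) -> (x=5, y=2)
Final: (x=5, y=2)

Answer: Final position: (x=5, y=2)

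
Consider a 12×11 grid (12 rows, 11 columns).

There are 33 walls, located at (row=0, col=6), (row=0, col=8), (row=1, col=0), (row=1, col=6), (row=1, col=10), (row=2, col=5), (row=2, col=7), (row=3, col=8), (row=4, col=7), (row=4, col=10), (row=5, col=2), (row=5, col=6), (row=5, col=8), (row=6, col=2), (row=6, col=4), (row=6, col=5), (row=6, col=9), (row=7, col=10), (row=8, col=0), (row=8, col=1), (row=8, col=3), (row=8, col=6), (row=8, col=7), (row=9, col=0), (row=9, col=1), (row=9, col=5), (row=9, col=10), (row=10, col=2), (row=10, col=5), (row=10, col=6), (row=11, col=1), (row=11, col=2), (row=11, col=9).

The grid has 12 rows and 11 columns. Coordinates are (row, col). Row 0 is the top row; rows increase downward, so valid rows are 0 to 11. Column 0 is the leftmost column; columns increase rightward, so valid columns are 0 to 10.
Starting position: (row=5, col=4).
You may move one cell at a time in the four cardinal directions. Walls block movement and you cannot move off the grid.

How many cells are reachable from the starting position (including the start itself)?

BFS flood-fill from (row=5, col=4):
  Distance 0: (row=5, col=4)
  Distance 1: (row=4, col=4), (row=5, col=3), (row=5, col=5)
  Distance 2: (row=3, col=4), (row=4, col=3), (row=4, col=5), (row=6, col=3)
  Distance 3: (row=2, col=4), (row=3, col=3), (row=3, col=5), (row=4, col=2), (row=4, col=6), (row=7, col=3)
  Distance 4: (row=1, col=4), (row=2, col=3), (row=3, col=2), (row=3, col=6), (row=4, col=1), (row=7, col=2), (row=7, col=4)
  Distance 5: (row=0, col=4), (row=1, col=3), (row=1, col=5), (row=2, col=2), (row=2, col=6), (row=3, col=1), (row=3, col=7), (row=4, col=0), (row=5, col=1), (row=7, col=1), (row=7, col=5), (row=8, col=2), (row=8, col=4)
  Distance 6: (row=0, col=3), (row=0, col=5), (row=1, col=2), (row=2, col=1), (row=3, col=0), (row=5, col=0), (row=6, col=1), (row=7, col=0), (row=7, col=6), (row=8, col=5), (row=9, col=2), (row=9, col=4)
  Distance 7: (row=0, col=2), (row=1, col=1), (row=2, col=0), (row=6, col=0), (row=6, col=6), (row=7, col=7), (row=9, col=3), (row=10, col=4)
  Distance 8: (row=0, col=1), (row=6, col=7), (row=7, col=8), (row=10, col=3), (row=11, col=4)
  Distance 9: (row=0, col=0), (row=5, col=7), (row=6, col=8), (row=7, col=9), (row=8, col=8), (row=11, col=3), (row=11, col=5)
  Distance 10: (row=8, col=9), (row=9, col=8), (row=11, col=6)
  Distance 11: (row=8, col=10), (row=9, col=7), (row=9, col=9), (row=10, col=8), (row=11, col=7)
  Distance 12: (row=9, col=6), (row=10, col=7), (row=10, col=9), (row=11, col=8)
  Distance 13: (row=10, col=10)
  Distance 14: (row=11, col=10)
Total reachable: 80 (grid has 99 open cells total)

Answer: Reachable cells: 80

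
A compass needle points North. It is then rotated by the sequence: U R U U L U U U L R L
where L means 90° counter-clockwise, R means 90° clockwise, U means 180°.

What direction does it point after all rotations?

Start: North
  U (U-turn (180°)) -> South
  R (right (90° clockwise)) -> West
  U (U-turn (180°)) -> East
  U (U-turn (180°)) -> West
  L (left (90° counter-clockwise)) -> South
  U (U-turn (180°)) -> North
  U (U-turn (180°)) -> South
  U (U-turn (180°)) -> North
  L (left (90° counter-clockwise)) -> West
  R (right (90° clockwise)) -> North
  L (left (90° counter-clockwise)) -> West
Final: West

Answer: Final heading: West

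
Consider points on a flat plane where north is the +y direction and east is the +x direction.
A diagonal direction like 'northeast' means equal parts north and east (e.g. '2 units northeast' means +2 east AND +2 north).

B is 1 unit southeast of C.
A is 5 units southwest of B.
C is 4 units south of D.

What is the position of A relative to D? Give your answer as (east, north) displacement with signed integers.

Place D at the origin (east=0, north=0).
  C is 4 units south of D: delta (east=+0, north=-4); C at (east=0, north=-4).
  B is 1 unit southeast of C: delta (east=+1, north=-1); B at (east=1, north=-5).
  A is 5 units southwest of B: delta (east=-5, north=-5); A at (east=-4, north=-10).
Therefore A relative to D: (east=-4, north=-10).

Answer: A is at (east=-4, north=-10) relative to D.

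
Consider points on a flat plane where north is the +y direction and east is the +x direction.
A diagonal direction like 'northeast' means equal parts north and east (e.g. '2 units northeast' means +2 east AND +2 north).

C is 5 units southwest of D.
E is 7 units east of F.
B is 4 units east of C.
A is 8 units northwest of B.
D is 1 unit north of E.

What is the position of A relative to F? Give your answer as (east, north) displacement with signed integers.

Place F at the origin (east=0, north=0).
  E is 7 units east of F: delta (east=+7, north=+0); E at (east=7, north=0).
  D is 1 unit north of E: delta (east=+0, north=+1); D at (east=7, north=1).
  C is 5 units southwest of D: delta (east=-5, north=-5); C at (east=2, north=-4).
  B is 4 units east of C: delta (east=+4, north=+0); B at (east=6, north=-4).
  A is 8 units northwest of B: delta (east=-8, north=+8); A at (east=-2, north=4).
Therefore A relative to F: (east=-2, north=4).

Answer: A is at (east=-2, north=4) relative to F.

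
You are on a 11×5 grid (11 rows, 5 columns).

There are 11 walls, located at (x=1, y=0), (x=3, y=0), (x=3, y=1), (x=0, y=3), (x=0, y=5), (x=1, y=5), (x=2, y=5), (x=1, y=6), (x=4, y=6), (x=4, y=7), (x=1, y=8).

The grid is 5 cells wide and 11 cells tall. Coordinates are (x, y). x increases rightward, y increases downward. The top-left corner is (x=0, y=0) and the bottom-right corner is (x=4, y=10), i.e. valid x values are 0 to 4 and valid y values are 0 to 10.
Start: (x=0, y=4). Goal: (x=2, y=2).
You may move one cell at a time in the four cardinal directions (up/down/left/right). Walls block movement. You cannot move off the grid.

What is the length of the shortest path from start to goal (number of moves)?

Answer: Shortest path length: 4

Derivation:
BFS from (x=0, y=4) until reaching (x=2, y=2):
  Distance 0: (x=0, y=4)
  Distance 1: (x=1, y=4)
  Distance 2: (x=1, y=3), (x=2, y=4)
  Distance 3: (x=1, y=2), (x=2, y=3), (x=3, y=4)
  Distance 4: (x=1, y=1), (x=0, y=2), (x=2, y=2), (x=3, y=3), (x=4, y=4), (x=3, y=5)  <- goal reached here
One shortest path (4 moves): (x=0, y=4) -> (x=1, y=4) -> (x=2, y=4) -> (x=2, y=3) -> (x=2, y=2)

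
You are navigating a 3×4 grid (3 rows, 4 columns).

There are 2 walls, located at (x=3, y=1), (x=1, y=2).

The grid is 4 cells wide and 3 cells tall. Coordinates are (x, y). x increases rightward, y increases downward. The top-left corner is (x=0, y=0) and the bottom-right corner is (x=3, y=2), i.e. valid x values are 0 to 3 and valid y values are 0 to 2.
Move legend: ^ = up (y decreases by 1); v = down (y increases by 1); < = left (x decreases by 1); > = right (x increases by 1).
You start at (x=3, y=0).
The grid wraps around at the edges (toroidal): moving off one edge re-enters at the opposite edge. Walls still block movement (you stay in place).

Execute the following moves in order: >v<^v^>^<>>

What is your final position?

Answer: Final position: (x=2, y=0)

Derivation:
Start: (x=3, y=0)
  > (right): (x=3, y=0) -> (x=0, y=0)
  v (down): (x=0, y=0) -> (x=0, y=1)
  < (left): blocked, stay at (x=0, y=1)
  ^ (up): (x=0, y=1) -> (x=0, y=0)
  v (down): (x=0, y=0) -> (x=0, y=1)
  ^ (up): (x=0, y=1) -> (x=0, y=0)
  > (right): (x=0, y=0) -> (x=1, y=0)
  ^ (up): blocked, stay at (x=1, y=0)
  < (left): (x=1, y=0) -> (x=0, y=0)
  > (right): (x=0, y=0) -> (x=1, y=0)
  > (right): (x=1, y=0) -> (x=2, y=0)
Final: (x=2, y=0)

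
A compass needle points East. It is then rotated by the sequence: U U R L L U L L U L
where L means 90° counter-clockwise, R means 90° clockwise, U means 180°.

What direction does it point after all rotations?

Answer: Final heading: East

Derivation:
Start: East
  U (U-turn (180°)) -> West
  U (U-turn (180°)) -> East
  R (right (90° clockwise)) -> South
  L (left (90° counter-clockwise)) -> East
  L (left (90° counter-clockwise)) -> North
  U (U-turn (180°)) -> South
  L (left (90° counter-clockwise)) -> East
  L (left (90° counter-clockwise)) -> North
  U (U-turn (180°)) -> South
  L (left (90° counter-clockwise)) -> East
Final: East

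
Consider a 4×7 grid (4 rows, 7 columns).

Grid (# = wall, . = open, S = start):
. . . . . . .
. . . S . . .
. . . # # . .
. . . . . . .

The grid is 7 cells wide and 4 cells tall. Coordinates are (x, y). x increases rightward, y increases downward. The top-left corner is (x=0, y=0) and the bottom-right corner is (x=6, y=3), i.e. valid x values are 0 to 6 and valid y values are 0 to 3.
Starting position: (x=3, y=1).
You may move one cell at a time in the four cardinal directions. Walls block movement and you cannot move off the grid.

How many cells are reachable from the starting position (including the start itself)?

BFS flood-fill from (x=3, y=1):
  Distance 0: (x=3, y=1)
  Distance 1: (x=3, y=0), (x=2, y=1), (x=4, y=1)
  Distance 2: (x=2, y=0), (x=4, y=0), (x=1, y=1), (x=5, y=1), (x=2, y=2)
  Distance 3: (x=1, y=0), (x=5, y=0), (x=0, y=1), (x=6, y=1), (x=1, y=2), (x=5, y=2), (x=2, y=3)
  Distance 4: (x=0, y=0), (x=6, y=0), (x=0, y=2), (x=6, y=2), (x=1, y=3), (x=3, y=3), (x=5, y=3)
  Distance 5: (x=0, y=3), (x=4, y=3), (x=6, y=3)
Total reachable: 26 (grid has 26 open cells total)

Answer: Reachable cells: 26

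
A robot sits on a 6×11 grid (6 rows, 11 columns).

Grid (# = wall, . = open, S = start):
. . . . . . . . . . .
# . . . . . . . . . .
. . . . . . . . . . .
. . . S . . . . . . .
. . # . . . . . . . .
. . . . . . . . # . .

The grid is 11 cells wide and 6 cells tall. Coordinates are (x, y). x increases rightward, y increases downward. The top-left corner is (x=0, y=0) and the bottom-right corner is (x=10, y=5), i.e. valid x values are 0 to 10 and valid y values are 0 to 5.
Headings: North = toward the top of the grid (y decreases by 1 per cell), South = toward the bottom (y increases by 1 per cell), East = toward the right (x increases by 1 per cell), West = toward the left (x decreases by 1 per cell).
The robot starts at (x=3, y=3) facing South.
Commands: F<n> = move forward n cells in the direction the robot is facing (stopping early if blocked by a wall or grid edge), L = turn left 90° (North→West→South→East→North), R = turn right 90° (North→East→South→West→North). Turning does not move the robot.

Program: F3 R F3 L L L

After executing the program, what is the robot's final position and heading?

Start: (x=3, y=3), facing South
  F3: move forward 2/3 (blocked), now at (x=3, y=5)
  R: turn right, now facing West
  F3: move forward 3, now at (x=0, y=5)
  L: turn left, now facing South
  L: turn left, now facing East
  L: turn left, now facing North
Final: (x=0, y=5), facing North

Answer: Final position: (x=0, y=5), facing North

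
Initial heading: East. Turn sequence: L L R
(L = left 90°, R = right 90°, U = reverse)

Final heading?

Start: East
  L (left (90° counter-clockwise)) -> North
  L (left (90° counter-clockwise)) -> West
  R (right (90° clockwise)) -> North
Final: North

Answer: Final heading: North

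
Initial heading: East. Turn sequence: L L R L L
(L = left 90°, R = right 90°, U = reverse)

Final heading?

Start: East
  L (left (90° counter-clockwise)) -> North
  L (left (90° counter-clockwise)) -> West
  R (right (90° clockwise)) -> North
  L (left (90° counter-clockwise)) -> West
  L (left (90° counter-clockwise)) -> South
Final: South

Answer: Final heading: South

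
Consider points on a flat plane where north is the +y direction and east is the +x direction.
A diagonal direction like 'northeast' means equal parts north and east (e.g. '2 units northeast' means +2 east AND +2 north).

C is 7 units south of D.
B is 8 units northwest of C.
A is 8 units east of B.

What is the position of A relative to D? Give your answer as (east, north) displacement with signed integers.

Place D at the origin (east=0, north=0).
  C is 7 units south of D: delta (east=+0, north=-7); C at (east=0, north=-7).
  B is 8 units northwest of C: delta (east=-8, north=+8); B at (east=-8, north=1).
  A is 8 units east of B: delta (east=+8, north=+0); A at (east=0, north=1).
Therefore A relative to D: (east=0, north=1).

Answer: A is at (east=0, north=1) relative to D.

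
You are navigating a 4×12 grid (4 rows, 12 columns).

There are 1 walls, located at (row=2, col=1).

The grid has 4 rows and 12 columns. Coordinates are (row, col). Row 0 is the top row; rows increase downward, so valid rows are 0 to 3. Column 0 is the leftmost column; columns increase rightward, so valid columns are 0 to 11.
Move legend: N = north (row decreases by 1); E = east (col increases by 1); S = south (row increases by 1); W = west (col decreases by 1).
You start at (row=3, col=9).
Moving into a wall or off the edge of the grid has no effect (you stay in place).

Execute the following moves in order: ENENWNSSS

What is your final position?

Start: (row=3, col=9)
  E (east): (row=3, col=9) -> (row=3, col=10)
  N (north): (row=3, col=10) -> (row=2, col=10)
  E (east): (row=2, col=10) -> (row=2, col=11)
  N (north): (row=2, col=11) -> (row=1, col=11)
  W (west): (row=1, col=11) -> (row=1, col=10)
  N (north): (row=1, col=10) -> (row=0, col=10)
  S (south): (row=0, col=10) -> (row=1, col=10)
  S (south): (row=1, col=10) -> (row=2, col=10)
  S (south): (row=2, col=10) -> (row=3, col=10)
Final: (row=3, col=10)

Answer: Final position: (row=3, col=10)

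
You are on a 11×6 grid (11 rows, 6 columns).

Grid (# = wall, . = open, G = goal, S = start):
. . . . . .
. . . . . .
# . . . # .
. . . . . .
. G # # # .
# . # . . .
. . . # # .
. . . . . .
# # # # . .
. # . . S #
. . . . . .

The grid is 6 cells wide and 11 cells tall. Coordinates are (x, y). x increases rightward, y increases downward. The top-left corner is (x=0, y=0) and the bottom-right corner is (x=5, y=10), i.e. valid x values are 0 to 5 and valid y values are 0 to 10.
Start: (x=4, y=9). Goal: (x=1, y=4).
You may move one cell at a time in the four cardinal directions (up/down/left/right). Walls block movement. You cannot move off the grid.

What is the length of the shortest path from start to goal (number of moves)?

BFS from (x=4, y=9) until reaching (x=1, y=4):
  Distance 0: (x=4, y=9)
  Distance 1: (x=4, y=8), (x=3, y=9), (x=4, y=10)
  Distance 2: (x=4, y=7), (x=5, y=8), (x=2, y=9), (x=3, y=10), (x=5, y=10)
  Distance 3: (x=3, y=7), (x=5, y=7), (x=2, y=10)
  Distance 4: (x=5, y=6), (x=2, y=7), (x=1, y=10)
  Distance 5: (x=5, y=5), (x=2, y=6), (x=1, y=7), (x=0, y=10)
  Distance 6: (x=5, y=4), (x=4, y=5), (x=1, y=6), (x=0, y=7), (x=0, y=9)
  Distance 7: (x=5, y=3), (x=1, y=5), (x=3, y=5), (x=0, y=6)
  Distance 8: (x=5, y=2), (x=4, y=3), (x=1, y=4)  <- goal reached here
One shortest path (8 moves): (x=4, y=9) -> (x=4, y=8) -> (x=4, y=7) -> (x=3, y=7) -> (x=2, y=7) -> (x=1, y=7) -> (x=1, y=6) -> (x=1, y=5) -> (x=1, y=4)

Answer: Shortest path length: 8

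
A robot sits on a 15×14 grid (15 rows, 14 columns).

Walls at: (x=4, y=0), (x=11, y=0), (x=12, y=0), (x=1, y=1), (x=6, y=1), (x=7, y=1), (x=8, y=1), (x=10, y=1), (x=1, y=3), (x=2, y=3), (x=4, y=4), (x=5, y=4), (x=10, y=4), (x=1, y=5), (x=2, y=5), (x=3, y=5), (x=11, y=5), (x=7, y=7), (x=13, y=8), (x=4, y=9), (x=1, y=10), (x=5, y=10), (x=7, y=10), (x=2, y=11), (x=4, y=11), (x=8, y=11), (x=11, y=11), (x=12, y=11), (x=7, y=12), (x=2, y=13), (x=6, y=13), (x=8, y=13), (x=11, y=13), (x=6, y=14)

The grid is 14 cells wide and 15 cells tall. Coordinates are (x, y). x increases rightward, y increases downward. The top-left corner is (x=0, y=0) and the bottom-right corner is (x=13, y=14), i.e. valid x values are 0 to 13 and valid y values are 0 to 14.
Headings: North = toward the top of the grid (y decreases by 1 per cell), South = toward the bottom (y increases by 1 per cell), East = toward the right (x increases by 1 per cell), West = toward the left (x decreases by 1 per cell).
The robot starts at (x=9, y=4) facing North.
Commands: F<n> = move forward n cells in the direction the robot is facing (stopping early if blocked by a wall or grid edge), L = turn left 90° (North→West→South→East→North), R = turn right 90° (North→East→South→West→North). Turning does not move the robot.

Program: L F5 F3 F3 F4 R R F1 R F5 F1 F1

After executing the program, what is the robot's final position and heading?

Answer: Final position: (x=7, y=6), facing South

Derivation:
Start: (x=9, y=4), facing North
  L: turn left, now facing West
  F5: move forward 3/5 (blocked), now at (x=6, y=4)
  F3: move forward 0/3 (blocked), now at (x=6, y=4)
  F3: move forward 0/3 (blocked), now at (x=6, y=4)
  F4: move forward 0/4 (blocked), now at (x=6, y=4)
  R: turn right, now facing North
  R: turn right, now facing East
  F1: move forward 1, now at (x=7, y=4)
  R: turn right, now facing South
  F5: move forward 2/5 (blocked), now at (x=7, y=6)
  F1: move forward 0/1 (blocked), now at (x=7, y=6)
  F1: move forward 0/1 (blocked), now at (x=7, y=6)
Final: (x=7, y=6), facing South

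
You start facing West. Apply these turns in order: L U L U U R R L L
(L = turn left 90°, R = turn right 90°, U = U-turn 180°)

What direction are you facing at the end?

Start: West
  L (left (90° counter-clockwise)) -> South
  U (U-turn (180°)) -> North
  L (left (90° counter-clockwise)) -> West
  U (U-turn (180°)) -> East
  U (U-turn (180°)) -> West
  R (right (90° clockwise)) -> North
  R (right (90° clockwise)) -> East
  L (left (90° counter-clockwise)) -> North
  L (left (90° counter-clockwise)) -> West
Final: West

Answer: Final heading: West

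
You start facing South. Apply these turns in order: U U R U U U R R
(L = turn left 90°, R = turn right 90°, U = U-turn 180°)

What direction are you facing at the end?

Answer: Final heading: West

Derivation:
Start: South
  U (U-turn (180°)) -> North
  U (U-turn (180°)) -> South
  R (right (90° clockwise)) -> West
  U (U-turn (180°)) -> East
  U (U-turn (180°)) -> West
  U (U-turn (180°)) -> East
  R (right (90° clockwise)) -> South
  R (right (90° clockwise)) -> West
Final: West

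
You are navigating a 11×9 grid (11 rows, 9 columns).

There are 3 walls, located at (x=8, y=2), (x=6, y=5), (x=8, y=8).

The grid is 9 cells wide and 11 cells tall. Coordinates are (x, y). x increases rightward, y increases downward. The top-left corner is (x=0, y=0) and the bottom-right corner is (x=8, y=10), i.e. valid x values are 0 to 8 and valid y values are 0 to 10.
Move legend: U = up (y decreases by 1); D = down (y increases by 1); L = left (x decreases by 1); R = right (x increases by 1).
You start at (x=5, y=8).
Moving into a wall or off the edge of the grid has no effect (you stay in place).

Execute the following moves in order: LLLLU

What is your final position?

Start: (x=5, y=8)
  L (left): (x=5, y=8) -> (x=4, y=8)
  L (left): (x=4, y=8) -> (x=3, y=8)
  L (left): (x=3, y=8) -> (x=2, y=8)
  L (left): (x=2, y=8) -> (x=1, y=8)
  U (up): (x=1, y=8) -> (x=1, y=7)
Final: (x=1, y=7)

Answer: Final position: (x=1, y=7)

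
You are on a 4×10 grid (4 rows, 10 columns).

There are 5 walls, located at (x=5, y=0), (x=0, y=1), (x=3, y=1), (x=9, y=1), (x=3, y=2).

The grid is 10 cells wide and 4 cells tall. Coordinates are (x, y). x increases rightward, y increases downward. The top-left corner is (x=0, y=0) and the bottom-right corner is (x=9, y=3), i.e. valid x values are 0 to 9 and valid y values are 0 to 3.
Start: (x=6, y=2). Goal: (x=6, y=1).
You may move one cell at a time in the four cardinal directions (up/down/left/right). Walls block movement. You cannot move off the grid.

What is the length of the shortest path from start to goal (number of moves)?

BFS from (x=6, y=2) until reaching (x=6, y=1):
  Distance 0: (x=6, y=2)
  Distance 1: (x=6, y=1), (x=5, y=2), (x=7, y=2), (x=6, y=3)  <- goal reached here
One shortest path (1 moves): (x=6, y=2) -> (x=6, y=1)

Answer: Shortest path length: 1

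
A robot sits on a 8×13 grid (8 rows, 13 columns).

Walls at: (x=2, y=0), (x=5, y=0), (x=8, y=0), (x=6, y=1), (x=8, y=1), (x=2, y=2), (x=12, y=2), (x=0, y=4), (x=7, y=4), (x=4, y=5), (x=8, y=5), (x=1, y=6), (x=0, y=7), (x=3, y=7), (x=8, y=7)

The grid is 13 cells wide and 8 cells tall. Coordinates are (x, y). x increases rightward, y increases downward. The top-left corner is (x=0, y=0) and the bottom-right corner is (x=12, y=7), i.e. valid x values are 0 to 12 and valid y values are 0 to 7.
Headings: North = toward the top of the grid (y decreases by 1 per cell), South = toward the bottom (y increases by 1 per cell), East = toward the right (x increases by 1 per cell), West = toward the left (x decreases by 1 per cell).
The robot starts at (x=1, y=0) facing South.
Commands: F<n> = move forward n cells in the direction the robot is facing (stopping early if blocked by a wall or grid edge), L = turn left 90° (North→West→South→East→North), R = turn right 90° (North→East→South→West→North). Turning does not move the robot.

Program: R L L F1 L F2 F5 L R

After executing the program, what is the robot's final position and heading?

Answer: Final position: (x=1, y=0), facing North

Derivation:
Start: (x=1, y=0), facing South
  R: turn right, now facing West
  L: turn left, now facing South
  L: turn left, now facing East
  F1: move forward 0/1 (blocked), now at (x=1, y=0)
  L: turn left, now facing North
  F2: move forward 0/2 (blocked), now at (x=1, y=0)
  F5: move forward 0/5 (blocked), now at (x=1, y=0)
  L: turn left, now facing West
  R: turn right, now facing North
Final: (x=1, y=0), facing North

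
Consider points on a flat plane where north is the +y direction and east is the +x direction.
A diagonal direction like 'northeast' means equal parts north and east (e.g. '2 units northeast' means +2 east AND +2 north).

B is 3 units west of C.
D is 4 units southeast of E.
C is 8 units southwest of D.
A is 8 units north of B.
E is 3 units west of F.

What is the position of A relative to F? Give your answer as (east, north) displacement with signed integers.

Answer: A is at (east=-10, north=-4) relative to F.

Derivation:
Place F at the origin (east=0, north=0).
  E is 3 units west of F: delta (east=-3, north=+0); E at (east=-3, north=0).
  D is 4 units southeast of E: delta (east=+4, north=-4); D at (east=1, north=-4).
  C is 8 units southwest of D: delta (east=-8, north=-8); C at (east=-7, north=-12).
  B is 3 units west of C: delta (east=-3, north=+0); B at (east=-10, north=-12).
  A is 8 units north of B: delta (east=+0, north=+8); A at (east=-10, north=-4).
Therefore A relative to F: (east=-10, north=-4).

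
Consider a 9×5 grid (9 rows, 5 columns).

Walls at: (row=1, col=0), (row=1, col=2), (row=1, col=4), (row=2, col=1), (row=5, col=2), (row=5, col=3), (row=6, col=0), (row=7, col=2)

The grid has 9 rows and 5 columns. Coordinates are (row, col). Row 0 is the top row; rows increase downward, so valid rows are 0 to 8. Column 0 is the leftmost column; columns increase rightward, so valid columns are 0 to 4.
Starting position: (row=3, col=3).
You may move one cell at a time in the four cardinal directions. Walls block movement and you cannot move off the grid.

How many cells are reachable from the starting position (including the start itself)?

Answer: Reachable cells: 37

Derivation:
BFS flood-fill from (row=3, col=3):
  Distance 0: (row=3, col=3)
  Distance 1: (row=2, col=3), (row=3, col=2), (row=3, col=4), (row=4, col=3)
  Distance 2: (row=1, col=3), (row=2, col=2), (row=2, col=4), (row=3, col=1), (row=4, col=2), (row=4, col=4)
  Distance 3: (row=0, col=3), (row=3, col=0), (row=4, col=1), (row=5, col=4)
  Distance 4: (row=0, col=2), (row=0, col=4), (row=2, col=0), (row=4, col=0), (row=5, col=1), (row=6, col=4)
  Distance 5: (row=0, col=1), (row=5, col=0), (row=6, col=1), (row=6, col=3), (row=7, col=4)
  Distance 6: (row=0, col=0), (row=1, col=1), (row=6, col=2), (row=7, col=1), (row=7, col=3), (row=8, col=4)
  Distance 7: (row=7, col=0), (row=8, col=1), (row=8, col=3)
  Distance 8: (row=8, col=0), (row=8, col=2)
Total reachable: 37 (grid has 37 open cells total)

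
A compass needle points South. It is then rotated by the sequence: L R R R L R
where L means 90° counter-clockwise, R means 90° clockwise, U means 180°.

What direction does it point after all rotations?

Answer: Final heading: North

Derivation:
Start: South
  L (left (90° counter-clockwise)) -> East
  R (right (90° clockwise)) -> South
  R (right (90° clockwise)) -> West
  R (right (90° clockwise)) -> North
  L (left (90° counter-clockwise)) -> West
  R (right (90° clockwise)) -> North
Final: North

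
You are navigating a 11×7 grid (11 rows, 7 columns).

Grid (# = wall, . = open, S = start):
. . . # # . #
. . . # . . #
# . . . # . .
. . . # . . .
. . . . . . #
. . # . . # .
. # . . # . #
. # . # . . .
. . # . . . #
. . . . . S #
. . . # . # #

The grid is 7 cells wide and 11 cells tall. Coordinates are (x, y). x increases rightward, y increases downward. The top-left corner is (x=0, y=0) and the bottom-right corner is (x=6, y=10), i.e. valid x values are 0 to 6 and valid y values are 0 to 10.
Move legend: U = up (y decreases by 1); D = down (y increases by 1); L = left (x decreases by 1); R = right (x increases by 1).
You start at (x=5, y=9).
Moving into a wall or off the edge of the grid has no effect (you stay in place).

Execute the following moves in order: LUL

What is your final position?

Start: (x=5, y=9)
  L (left): (x=5, y=9) -> (x=4, y=9)
  U (up): (x=4, y=9) -> (x=4, y=8)
  L (left): (x=4, y=8) -> (x=3, y=8)
Final: (x=3, y=8)

Answer: Final position: (x=3, y=8)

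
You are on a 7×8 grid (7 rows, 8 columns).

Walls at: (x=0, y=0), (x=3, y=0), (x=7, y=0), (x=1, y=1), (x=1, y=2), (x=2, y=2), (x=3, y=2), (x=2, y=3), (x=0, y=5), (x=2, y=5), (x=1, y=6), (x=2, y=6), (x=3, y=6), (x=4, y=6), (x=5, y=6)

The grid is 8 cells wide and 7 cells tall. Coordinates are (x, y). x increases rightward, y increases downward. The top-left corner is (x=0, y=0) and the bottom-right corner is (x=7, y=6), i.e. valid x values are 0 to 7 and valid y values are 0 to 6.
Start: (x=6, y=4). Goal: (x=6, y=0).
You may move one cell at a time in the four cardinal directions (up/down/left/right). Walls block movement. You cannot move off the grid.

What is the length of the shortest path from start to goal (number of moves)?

BFS from (x=6, y=4) until reaching (x=6, y=0):
  Distance 0: (x=6, y=4)
  Distance 1: (x=6, y=3), (x=5, y=4), (x=7, y=4), (x=6, y=5)
  Distance 2: (x=6, y=2), (x=5, y=3), (x=7, y=3), (x=4, y=4), (x=5, y=5), (x=7, y=5), (x=6, y=6)
  Distance 3: (x=6, y=1), (x=5, y=2), (x=7, y=2), (x=4, y=3), (x=3, y=4), (x=4, y=5), (x=7, y=6)
  Distance 4: (x=6, y=0), (x=5, y=1), (x=7, y=1), (x=4, y=2), (x=3, y=3), (x=2, y=4), (x=3, y=5)  <- goal reached here
One shortest path (4 moves): (x=6, y=4) -> (x=6, y=3) -> (x=6, y=2) -> (x=6, y=1) -> (x=6, y=0)

Answer: Shortest path length: 4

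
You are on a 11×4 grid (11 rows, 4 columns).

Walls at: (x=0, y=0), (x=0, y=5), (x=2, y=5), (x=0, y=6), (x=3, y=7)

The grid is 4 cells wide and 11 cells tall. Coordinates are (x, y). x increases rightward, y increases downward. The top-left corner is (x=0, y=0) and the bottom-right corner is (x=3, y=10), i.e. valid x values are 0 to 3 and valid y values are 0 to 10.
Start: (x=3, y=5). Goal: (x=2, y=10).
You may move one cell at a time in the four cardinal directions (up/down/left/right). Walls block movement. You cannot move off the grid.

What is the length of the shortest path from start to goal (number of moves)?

Answer: Shortest path length: 6

Derivation:
BFS from (x=3, y=5) until reaching (x=2, y=10):
  Distance 0: (x=3, y=5)
  Distance 1: (x=3, y=4), (x=3, y=6)
  Distance 2: (x=3, y=3), (x=2, y=4), (x=2, y=6)
  Distance 3: (x=3, y=2), (x=2, y=3), (x=1, y=4), (x=1, y=6), (x=2, y=7)
  Distance 4: (x=3, y=1), (x=2, y=2), (x=1, y=3), (x=0, y=4), (x=1, y=5), (x=1, y=7), (x=2, y=8)
  Distance 5: (x=3, y=0), (x=2, y=1), (x=1, y=2), (x=0, y=3), (x=0, y=7), (x=1, y=8), (x=3, y=8), (x=2, y=9)
  Distance 6: (x=2, y=0), (x=1, y=1), (x=0, y=2), (x=0, y=8), (x=1, y=9), (x=3, y=9), (x=2, y=10)  <- goal reached here
One shortest path (6 moves): (x=3, y=5) -> (x=3, y=6) -> (x=2, y=6) -> (x=2, y=7) -> (x=2, y=8) -> (x=2, y=9) -> (x=2, y=10)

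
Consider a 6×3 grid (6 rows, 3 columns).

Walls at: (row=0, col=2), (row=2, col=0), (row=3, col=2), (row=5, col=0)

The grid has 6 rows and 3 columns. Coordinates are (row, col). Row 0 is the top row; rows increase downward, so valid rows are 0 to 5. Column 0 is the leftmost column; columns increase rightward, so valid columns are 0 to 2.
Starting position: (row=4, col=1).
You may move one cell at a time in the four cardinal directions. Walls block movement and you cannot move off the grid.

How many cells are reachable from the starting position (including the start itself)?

Answer: Reachable cells: 14

Derivation:
BFS flood-fill from (row=4, col=1):
  Distance 0: (row=4, col=1)
  Distance 1: (row=3, col=1), (row=4, col=0), (row=4, col=2), (row=5, col=1)
  Distance 2: (row=2, col=1), (row=3, col=0), (row=5, col=2)
  Distance 3: (row=1, col=1), (row=2, col=2)
  Distance 4: (row=0, col=1), (row=1, col=0), (row=1, col=2)
  Distance 5: (row=0, col=0)
Total reachable: 14 (grid has 14 open cells total)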